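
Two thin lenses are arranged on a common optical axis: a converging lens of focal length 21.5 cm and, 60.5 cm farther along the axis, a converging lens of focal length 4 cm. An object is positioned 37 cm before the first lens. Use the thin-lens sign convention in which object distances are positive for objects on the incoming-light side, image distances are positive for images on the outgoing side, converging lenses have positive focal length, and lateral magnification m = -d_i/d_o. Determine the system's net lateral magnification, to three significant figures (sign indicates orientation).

1.07

Applying the thin-lens equation to the first lens, 1/21.5 = 1/37 + 1/d_i1, which gives d_i1 = 51.323 cm.
Its lateral magnification is m_1 = -d_i1/d_o1 = -(51.323)/37 = -1.3871.
The intermediate image is 51.323 cm to the right of lens 1, so d_o2 = L - d_i1 = 60.5 - 51.323 = 9.177 cm.
Applying the thin-lens equation again with f_2 = 4 cm and d_o2 = 9.177 cm gives d_i2 = 7.090 cm.
m_2 = -(7.090)/(9.177) = -0.7726.
Total m = m_1 x m_2 = (-1.3871)(-0.7726) = 1.0717.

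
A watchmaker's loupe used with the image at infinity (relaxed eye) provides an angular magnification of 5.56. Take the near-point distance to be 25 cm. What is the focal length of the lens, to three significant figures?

For the image at infinity, M = D/f.
f = D/M = 25/5.56 = 4.496 cm.

4.50 cm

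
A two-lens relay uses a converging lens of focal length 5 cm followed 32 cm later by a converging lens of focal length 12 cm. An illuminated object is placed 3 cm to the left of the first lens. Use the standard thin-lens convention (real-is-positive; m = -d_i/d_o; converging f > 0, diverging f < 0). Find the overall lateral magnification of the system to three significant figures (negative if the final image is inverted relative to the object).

-1.09

First lens: d_i1 = 1/(1/5 - 1/3) = -7.500 cm.
m_1 = -(-7.500)/3 = 2.5000.
With d_i1 < 0 the first image is virtual and lies on the object side; the object distance for lens 2 is d_o2 = 32 - (-7.500) = 39.500 cm.
Second lens: d_i2 = 1/(1/12 - 1/(39.500)) = 17.236 cm.
m_2 = -(17.236)/(39.500) = -0.4364.
Overall magnification: m = m_1 m_2 = -1.0909.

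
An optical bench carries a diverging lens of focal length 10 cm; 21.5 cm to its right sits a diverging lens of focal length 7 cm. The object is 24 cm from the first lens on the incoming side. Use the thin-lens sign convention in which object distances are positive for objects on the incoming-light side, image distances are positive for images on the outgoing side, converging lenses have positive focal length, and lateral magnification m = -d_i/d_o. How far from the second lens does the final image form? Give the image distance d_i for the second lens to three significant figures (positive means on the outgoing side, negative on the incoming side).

First lens: d_i1 = 1/(1/(-10) - 1/24) = -7.059 cm.
The intermediate image is virtual, 7.059 cm to the left of lens 1, so d_o2 = L - d_i1 = 21.5 - (-7.059) = 28.559 cm.
Second lens: d_i2 = 1/(1/(-7) - 1/(28.559)) = -5.622 cm.

-5.62 cm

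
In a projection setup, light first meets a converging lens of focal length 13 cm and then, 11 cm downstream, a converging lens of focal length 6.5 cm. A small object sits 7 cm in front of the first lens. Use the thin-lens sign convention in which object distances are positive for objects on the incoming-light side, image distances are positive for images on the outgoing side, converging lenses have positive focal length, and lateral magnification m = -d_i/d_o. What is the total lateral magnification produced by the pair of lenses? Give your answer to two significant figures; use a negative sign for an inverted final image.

First lens: d_i1 = 1/(1/13 - 1/7) = -15.167 cm.
m_1 = -(-15.167)/7 = 2.1667.
With d_i1 < 0 the first image is virtual and lies on the object side; the object distance for lens 2 is d_o2 = 11 - (-15.167) = 26.167 cm.
Second lens: d_i2 = 1/(1/6.5 - 1/(26.167)) = 8.648 cm.
m_2 = -(8.648)/(26.167) = -0.3305.
Overall magnification: m = m_1 m_2 = -0.7161.

-0.72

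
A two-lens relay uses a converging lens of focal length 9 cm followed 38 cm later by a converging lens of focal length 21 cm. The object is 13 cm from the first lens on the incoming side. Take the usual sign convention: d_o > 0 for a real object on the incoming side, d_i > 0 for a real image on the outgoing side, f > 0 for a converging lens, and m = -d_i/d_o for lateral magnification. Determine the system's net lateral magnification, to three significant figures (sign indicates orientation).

-3.86

Applying the thin-lens equation to the first lens, 1/9 = 1/13 + 1/d_i1, which gives d_i1 = 29.250 cm.
Its lateral magnification is m_1 = -d_i1/d_o1 = -(29.250)/13 = -2.2500.
The intermediate image is 29.250 cm to the right of lens 1, so d_o2 = L - d_i1 = 38 - 29.250 = 8.750 cm.
Applying the thin-lens equation again with f_2 = 21 cm and d_o2 = 8.750 cm gives d_i2 = -15.000 cm.
m_2 = -(-15.000)/(8.750) = 1.7143.
Overall magnification: m = m_1 m_2 = -3.8571.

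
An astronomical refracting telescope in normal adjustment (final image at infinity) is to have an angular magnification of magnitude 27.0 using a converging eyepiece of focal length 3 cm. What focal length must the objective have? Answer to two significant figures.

|M| = f_obj/|f_eye|, so f_obj = |M| x |f_eye| = 27.0 x 3 = 81.000 cm.

81 cm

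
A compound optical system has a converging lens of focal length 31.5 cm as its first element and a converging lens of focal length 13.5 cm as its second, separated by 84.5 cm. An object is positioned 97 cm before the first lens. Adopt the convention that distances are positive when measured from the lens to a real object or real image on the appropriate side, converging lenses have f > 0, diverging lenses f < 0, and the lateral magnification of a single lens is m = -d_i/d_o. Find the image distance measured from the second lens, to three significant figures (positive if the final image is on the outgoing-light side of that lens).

Applying the thin-lens equation to the first lens, 1/31.5 = 1/97 + 1/d_i1, which gives d_i1 = 46.649 cm.
The intermediate image is 46.649 cm to the right of lens 1, so d_o2 = L - d_i1 = 84.5 - 46.649 = 37.851 cm.
Applying the thin-lens equation again with f_2 = 13.5 cm and d_o2 = 37.851 cm gives d_i2 = 20.984 cm.

21.0 cm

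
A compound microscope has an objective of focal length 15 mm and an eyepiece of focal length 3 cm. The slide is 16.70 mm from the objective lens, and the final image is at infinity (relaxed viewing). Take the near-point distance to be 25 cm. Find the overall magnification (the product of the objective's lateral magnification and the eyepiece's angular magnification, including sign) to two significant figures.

-74

Convert to cm: f_obj = 15 mm = 1.5 cm; d_o = 16.70 mm = 1.67 cm.
Objective: 1/d_i = 1/f_obj - 1/d_o = 1/1.5 - 1/1.67 = 0.06786 cm^-1, so d_i = 14.735 cm.
m_obj = -d_i/d_o = -14.735/1.67 = -8.824.
Eyepiece angular magnification (image at infinity): M_eye = D/f_e = 25/3 = 8.333.
Overall M = m_obj x M_eye = (-8.824)(8.333) = -73.53.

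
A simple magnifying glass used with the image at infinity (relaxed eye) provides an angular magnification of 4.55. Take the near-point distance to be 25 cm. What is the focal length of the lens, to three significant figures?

5.49 cm

For the image at infinity, M = D/f.
f = D/M = 25/4.55 = 5.495 cm.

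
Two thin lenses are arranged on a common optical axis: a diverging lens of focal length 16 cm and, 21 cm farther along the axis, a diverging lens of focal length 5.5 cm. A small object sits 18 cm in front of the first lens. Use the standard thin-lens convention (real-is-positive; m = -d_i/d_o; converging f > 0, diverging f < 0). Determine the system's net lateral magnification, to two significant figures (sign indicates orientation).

0.074

Lens 1: 1/d_i1 = 1/f_1 - 1/d_o1 = 1/(-16) - 1/18 = -0.11806 cm^-1, so d_i1 = -8.471 cm.
m_1 = -(-8.471)/18 = 0.4706.
The intermediate image is virtual, 8.471 cm to the left of lens 1, so d_o2 = L - d_i1 = 21 - (-8.471) = 29.471 cm.
Lens 2: 1/d_i2 = 1/f_2 - 1/d_o2 = 1/(-5.5) - 1/(29.471) = -0.21575 cm^-1, so d_i2 = -4.635 cm.
m_2 = -(-4.635)/(29.471) = 0.1573.
The system's lateral magnification is m_1 m_2 = (0.4706)(0.1573) = 0.0740.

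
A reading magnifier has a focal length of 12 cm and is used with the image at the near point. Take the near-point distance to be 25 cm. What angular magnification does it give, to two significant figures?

3.1

M = 1 + D/f = 1 + 25/12 = 3.083.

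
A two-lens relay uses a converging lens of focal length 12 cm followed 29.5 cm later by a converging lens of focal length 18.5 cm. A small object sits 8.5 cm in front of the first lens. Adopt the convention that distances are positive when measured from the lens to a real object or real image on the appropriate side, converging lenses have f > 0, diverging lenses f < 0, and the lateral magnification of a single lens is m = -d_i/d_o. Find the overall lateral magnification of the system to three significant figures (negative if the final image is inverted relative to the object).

Lens 1: 1/d_i1 = 1/f_1 - 1/d_o1 = 1/12 - 1/8.5 = -0.03431 cm^-1, so d_i1 = -29.143 cm.
m_1 = -(-29.143)/8.5 = 3.4286.
With d_i1 < 0 the first image is virtual and lies on the object side; the object distance for lens 2 is d_o2 = 29.5 - (-29.143) = 58.643 cm.
Lens 2: 1/d_i2 = 1/f_2 - 1/d_o2 = 1/18.5 - 1/(58.643) = 0.03700 cm^-1, so d_i2 = 27.026 cm.
m_2 = -(27.026)/(58.643) = -0.4609.
Overall magnification: m = m_1 m_2 = -1.5801.

-1.58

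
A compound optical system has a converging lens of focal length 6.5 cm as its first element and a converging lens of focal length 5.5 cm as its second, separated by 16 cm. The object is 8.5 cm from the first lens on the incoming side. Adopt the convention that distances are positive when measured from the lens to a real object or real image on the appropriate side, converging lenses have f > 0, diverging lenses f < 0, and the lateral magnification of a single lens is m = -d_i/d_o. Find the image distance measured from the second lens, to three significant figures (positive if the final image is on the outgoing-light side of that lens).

3.73 cm

Lens 1: 1/d_i1 = 1/f_1 - 1/d_o1 = 1/6.5 - 1/8.5 = 0.03620 cm^-1, so d_i1 = 27.625 cm.
Since 27.625 cm > 16 cm, the first image lies past the second lens and serves as a virtual object: d_o2 = L - d_i1 = -11.625 cm.
Lens 2: 1/d_i2 = 1/f_2 - 1/d_o2 = 1/5.5 - 1/(-11.625) = 0.26784 cm^-1, so d_i2 = 3.734 cm.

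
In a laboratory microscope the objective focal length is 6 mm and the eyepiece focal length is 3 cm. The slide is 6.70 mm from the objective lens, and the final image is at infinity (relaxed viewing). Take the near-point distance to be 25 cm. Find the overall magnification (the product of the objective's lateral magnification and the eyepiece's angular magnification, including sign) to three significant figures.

Convert to cm: f_obj = 6 mm = 0.6 cm; d_o = 6.70 mm = 0.67 cm.
Objective: 1/d_i = 1/f_obj - 1/d_o = 1/0.6 - 1/0.67 = 0.17413 cm^-1, so d_i = 5.743 cm.
m_obj = -d_i/d_o = -5.743/0.67 = -8.571.
Eyepiece angular magnification (image at infinity): M_eye = D/f_e = 25/3 = 8.333.
Overall M = m_obj x M_eye = (-8.571)(8.333) = -71.43.

-71.4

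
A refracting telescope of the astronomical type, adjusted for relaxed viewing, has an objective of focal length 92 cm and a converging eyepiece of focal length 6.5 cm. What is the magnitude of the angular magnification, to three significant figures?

14.2

|M| = f_obj/|f_eye| = 92/6.5 = 14.154.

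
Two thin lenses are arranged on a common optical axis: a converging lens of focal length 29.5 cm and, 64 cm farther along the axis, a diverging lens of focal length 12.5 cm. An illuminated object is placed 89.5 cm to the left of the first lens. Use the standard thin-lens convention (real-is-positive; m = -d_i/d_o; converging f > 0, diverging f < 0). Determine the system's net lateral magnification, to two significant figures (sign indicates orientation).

-0.19

First lens: d_i1 = 1/(1/29.5 - 1/89.5) = 44.004 cm.
m_1 = -(44.004)/89.5 = -0.4917.
The intermediate image is 44.004 cm to the right of lens 1, so d_o2 = L - d_i1 = 64 - 44.004 = 19.996 cm.
Second lens: d_i2 = 1/(1/(-12.5) - 1/(19.996)) = -7.692 cm.
m_2 = -(-7.692)/(19.996) = 0.3847.
The system's lateral magnification is m_1 m_2 = (-0.4917)(0.3847) = -0.1891.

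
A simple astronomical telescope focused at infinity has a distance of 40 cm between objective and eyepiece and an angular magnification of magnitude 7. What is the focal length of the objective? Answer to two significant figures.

35 cm

In normal adjustment the tube length equals f_obj + f_eye and |M| = f_obj/f_eye.
So f_obj = 7 f_eye and 7 f_eye + f_eye = 40 cm, giving f_eye = 40/8 = 5.000 cm and f_obj = 35.000 cm.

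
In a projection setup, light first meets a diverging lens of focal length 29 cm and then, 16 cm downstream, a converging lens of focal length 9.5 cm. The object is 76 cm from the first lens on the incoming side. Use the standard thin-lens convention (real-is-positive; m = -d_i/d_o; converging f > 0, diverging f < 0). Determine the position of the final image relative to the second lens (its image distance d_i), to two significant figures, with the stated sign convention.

13 cm

Lens 1: 1/d_i1 = 1/f_1 - 1/d_o1 = 1/(-29) - 1/76 = -0.04764 cm^-1, so d_i1 = -20.990 cm.
With d_i1 < 0 the first image is virtual and lies on the object side; the object distance for lens 2 is d_o2 = 16 - (-20.990) = 36.990 cm.
Lens 2: 1/d_i2 = 1/f_2 - 1/d_o2 = 1/9.5 - 1/(36.990) = 0.07823 cm^-1, so d_i2 = 12.783 cm.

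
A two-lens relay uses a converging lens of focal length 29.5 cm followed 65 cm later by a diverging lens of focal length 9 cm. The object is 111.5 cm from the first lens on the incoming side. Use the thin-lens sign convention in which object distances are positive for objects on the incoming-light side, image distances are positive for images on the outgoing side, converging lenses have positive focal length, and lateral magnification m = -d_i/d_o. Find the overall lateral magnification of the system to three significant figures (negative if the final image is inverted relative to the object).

-0.0955

Applying the thin-lens equation to the first lens, 1/29.5 = 1/111.5 + 1/d_i1, which gives d_i1 = 40.113 cm.
Its lateral magnification is m_1 = -d_i1/d_o1 = -(40.113)/111.5 = -0.3598.
Object distance for lens 2: d_o2 = 65 - 40.113 = 24.887 cm.
Applying the thin-lens equation again with f_2 = -9 cm and d_o2 = 24.887 cm gives d_i2 = -6.610 cm.
m_2 = -(-6.610)/(24.887) = 0.2656.
Total m = m_1 x m_2 = (-0.3598)(0.2656) = -0.0955.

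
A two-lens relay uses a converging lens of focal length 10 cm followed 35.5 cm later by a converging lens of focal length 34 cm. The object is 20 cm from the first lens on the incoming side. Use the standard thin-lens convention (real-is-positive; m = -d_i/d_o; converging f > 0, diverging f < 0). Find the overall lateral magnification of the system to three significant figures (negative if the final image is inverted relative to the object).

-1.84

Applying the thin-lens equation to the first lens, 1/10 = 1/20 + 1/d_i1, which gives d_i1 = 20.000 cm.
Its lateral magnification is m_1 = -d_i1/d_o1 = -(20.000)/20 = -1.0000.
The intermediate image is 20.000 cm to the right of lens 1, so d_o2 = L - d_i1 = 35.5 - 20.000 = 15.500 cm.
Applying the thin-lens equation again with f_2 = 34 cm and d_o2 = 15.500 cm gives d_i2 = -28.486 cm.
m_2 = -(-28.486)/(15.500) = 1.8378.
The system's lateral magnification is m_1 m_2 = (-1.0000)(1.8378) = -1.8378.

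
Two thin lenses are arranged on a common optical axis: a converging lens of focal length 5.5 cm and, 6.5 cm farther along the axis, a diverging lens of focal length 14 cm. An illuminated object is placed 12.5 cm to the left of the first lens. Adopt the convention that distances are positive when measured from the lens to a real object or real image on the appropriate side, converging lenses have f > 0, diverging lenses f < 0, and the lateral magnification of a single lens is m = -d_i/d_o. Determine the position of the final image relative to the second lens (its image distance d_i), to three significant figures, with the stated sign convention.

Lens 1: 1/d_i1 = 1/f_1 - 1/d_o1 = 1/5.5 - 1/12.5 = 0.10182 cm^-1, so d_i1 = 9.821 cm.
This image would form 9.821 cm past lens 1, i.e. 3.321 cm beyond lens 2, so it is a virtual object for lens 2: d_o2 = 6.5 - 9.821 = -3.321 cm.
Lens 2: 1/d_i2 = 1/f_2 - 1/d_o2 = 1/(-14) - 1/(-3.321) = 0.22965 cm^-1, so d_i2 = 4.355 cm.

4.35 cm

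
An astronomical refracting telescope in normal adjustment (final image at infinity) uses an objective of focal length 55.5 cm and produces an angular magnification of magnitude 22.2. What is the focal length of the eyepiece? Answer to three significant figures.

2.50 cm

|M| = f_obj/f_eye, so f_eye = f_obj/|M| = 55.5/22.2 = 2.500 cm.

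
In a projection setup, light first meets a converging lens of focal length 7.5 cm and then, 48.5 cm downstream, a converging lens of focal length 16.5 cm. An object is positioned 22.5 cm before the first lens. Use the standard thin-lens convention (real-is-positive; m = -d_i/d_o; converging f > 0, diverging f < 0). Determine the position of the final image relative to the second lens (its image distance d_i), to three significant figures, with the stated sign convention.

Applying the thin-lens equation to the first lens, 1/7.5 = 1/22.5 + 1/d_i1, which gives d_i1 = 11.250 cm.
That image sits 37.250 cm in front of the second lens, so d_o2 = 37.250 cm.
Applying the thin-lens equation again with f_2 = 16.5 cm and d_o2 = 37.250 cm gives d_i2 = 29.620 cm.

29.6 cm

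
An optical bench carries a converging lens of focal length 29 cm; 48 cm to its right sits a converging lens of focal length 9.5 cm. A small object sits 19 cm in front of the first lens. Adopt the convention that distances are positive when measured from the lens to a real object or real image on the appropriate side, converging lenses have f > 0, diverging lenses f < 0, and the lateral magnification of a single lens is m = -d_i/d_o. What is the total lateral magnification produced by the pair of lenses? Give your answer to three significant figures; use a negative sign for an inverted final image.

-0.294

Lens 1: 1/d_i1 = 1/f_1 - 1/d_o1 = 1/29 - 1/19 = -0.01815 cm^-1, so d_i1 = -55.100 cm.
m_1 = -(-55.100)/19 = 2.9000.
The intermediate image is virtual, 55.100 cm to the left of lens 1, so d_o2 = L - d_i1 = 48 - (-55.100) = 103.100 cm.
Lens 2: 1/d_i2 = 1/f_2 - 1/d_o2 = 1/9.5 - 1/(103.100) = 0.09556 cm^-1, so d_i2 = 10.464 cm.
m_2 = -(10.464)/(103.100) = -0.1015.
Total m = m_1 x m_2 = (2.9000)(-0.1015) = -0.2943.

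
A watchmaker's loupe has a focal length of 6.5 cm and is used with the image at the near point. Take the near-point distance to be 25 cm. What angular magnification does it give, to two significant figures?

4.8

M = 1 + D/f = 1 + 25/6.5 = 4.846.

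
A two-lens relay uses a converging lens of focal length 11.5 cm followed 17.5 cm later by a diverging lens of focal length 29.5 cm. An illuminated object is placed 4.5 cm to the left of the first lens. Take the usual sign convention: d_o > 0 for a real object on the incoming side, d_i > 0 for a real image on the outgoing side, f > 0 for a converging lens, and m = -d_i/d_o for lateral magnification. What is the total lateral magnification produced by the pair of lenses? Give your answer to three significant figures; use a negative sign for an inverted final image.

Lens 1: 1/d_i1 = 1/f_1 - 1/d_o1 = 1/11.5 - 1/4.5 = -0.13527 cm^-1, so d_i1 = -7.393 cm.
m_1 = -(-7.393)/4.5 = 1.6429.
With d_i1 < 0 the first image is virtual and lies on the object side; the object distance for lens 2 is d_o2 = 17.5 - (-7.393) = 24.893 cm.
Lens 2: 1/d_i2 = 1/f_2 - 1/d_o2 = 1/(-29.5) - 1/(24.893) = -0.07407 cm^-1, so d_i2 = -13.501 cm.
m_2 = -(-13.501)/(24.893) = 0.5424.
Total m = m_1 x m_2 = (1.6429)(0.5424) = 0.8910.

0.891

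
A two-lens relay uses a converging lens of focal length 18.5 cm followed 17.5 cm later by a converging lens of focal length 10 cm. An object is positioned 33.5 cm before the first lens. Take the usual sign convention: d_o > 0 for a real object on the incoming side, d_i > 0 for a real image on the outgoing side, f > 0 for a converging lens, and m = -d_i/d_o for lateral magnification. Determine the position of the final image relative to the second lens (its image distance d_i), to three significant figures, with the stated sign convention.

7.04 cm

First lens: d_i1 = 1/(1/18.5 - 1/33.5) = 41.317 cm.
Since 41.317 cm > 17.5 cm, the first image lies past the second lens and serves as a virtual object: d_o2 = L - d_i1 = -23.817 cm.
Second lens: d_i2 = 1/(1/10 - 1/(-23.817)) = 7.043 cm.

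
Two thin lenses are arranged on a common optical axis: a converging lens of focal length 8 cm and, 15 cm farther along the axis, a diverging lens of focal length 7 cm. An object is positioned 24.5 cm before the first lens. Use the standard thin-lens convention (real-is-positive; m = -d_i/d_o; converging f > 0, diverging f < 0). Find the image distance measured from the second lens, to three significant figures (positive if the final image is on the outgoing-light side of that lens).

-2.16 cm

Applying the thin-lens equation to the first lens, 1/8 = 1/24.5 + 1/d_i1, which gives d_i1 = 11.879 cm.
Object distance for lens 2: d_o2 = 15 - 11.879 = 3.121 cm.
Applying the thin-lens equation again with f_2 = -7 cm and d_o2 = 3.121 cm gives d_i2 = -2.159 cm.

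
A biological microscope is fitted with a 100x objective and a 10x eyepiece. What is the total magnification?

The overall magnification of a compound microscope is the product of the objective and eyepiece magnifications:
M = M_obj x M_eye = 100 x 10 = 1000.

1000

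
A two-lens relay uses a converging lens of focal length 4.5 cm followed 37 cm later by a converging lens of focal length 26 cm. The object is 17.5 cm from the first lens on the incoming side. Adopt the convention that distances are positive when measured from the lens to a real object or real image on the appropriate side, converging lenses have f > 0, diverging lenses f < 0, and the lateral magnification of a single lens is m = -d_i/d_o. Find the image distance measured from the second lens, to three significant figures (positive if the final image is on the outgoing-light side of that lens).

163 cm

Lens 1: 1/d_i1 = 1/f_1 - 1/d_o1 = 1/4.5 - 1/17.5 = 0.16508 cm^-1, so d_i1 = 6.058 cm.
The intermediate image is 6.058 cm to the right of lens 1, so d_o2 = L - d_i1 = 37 - 6.058 = 30.942 cm.
Lens 2: 1/d_i2 = 1/f_2 - 1/d_o2 = 1/26 - 1/(30.942) = 0.00614 cm^-1, so d_i2 = 162.778 cm.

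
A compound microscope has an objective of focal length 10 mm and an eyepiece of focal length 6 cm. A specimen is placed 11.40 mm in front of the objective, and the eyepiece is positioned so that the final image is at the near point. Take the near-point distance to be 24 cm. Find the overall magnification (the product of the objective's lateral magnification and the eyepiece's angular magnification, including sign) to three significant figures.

Convert to cm: f_obj = 10 mm = 1 cm; d_o = 11.40 mm = 1.14 cm.
Objective: 1/d_i = 1/f_obj - 1/d_o = 1/1 - 1/1.14 = 0.12281 cm^-1, so d_i = 8.143 cm.
m_obj = -d_i/d_o = -8.143/1.14 = -7.143.
Eyepiece angular magnification (image at near point): M_eye = 1 + D/f_e = 1 + 24/6 = 5.000.
Overall M = m_obj x M_eye = (-7.143)(5.000) = -35.71.

-35.7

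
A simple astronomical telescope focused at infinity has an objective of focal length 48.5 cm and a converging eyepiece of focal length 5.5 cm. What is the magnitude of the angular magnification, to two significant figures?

8.8

|M| = f_obj/|f_eye| = 48.5/5.5 = 8.818.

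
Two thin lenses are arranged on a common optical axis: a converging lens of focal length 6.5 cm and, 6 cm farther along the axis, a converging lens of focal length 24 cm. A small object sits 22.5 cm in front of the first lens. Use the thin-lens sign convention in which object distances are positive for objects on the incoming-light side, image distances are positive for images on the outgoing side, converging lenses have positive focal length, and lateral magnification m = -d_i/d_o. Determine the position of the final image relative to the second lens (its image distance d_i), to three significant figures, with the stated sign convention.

First lens: d_i1 = 1/(1/6.5 - 1/22.5) = 9.141 cm.
This image would form 9.141 cm past lens 1, i.e. 3.141 cm beyond lens 2, so it is a virtual object for lens 2: d_o2 = 6 - 9.141 = -3.141 cm.
Second lens: d_i2 = 1/(1/24 - 1/(-3.141)) = 2.777 cm.

2.78 cm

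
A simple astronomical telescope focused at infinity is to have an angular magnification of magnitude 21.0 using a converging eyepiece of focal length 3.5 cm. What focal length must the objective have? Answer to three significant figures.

73.5 cm

|M| = f_obj/|f_eye|, so f_obj = |M| x |f_eye| = 21.0 x 3.5 = 73.500 cm.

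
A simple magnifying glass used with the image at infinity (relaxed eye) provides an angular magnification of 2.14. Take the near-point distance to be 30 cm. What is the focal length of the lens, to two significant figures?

14 cm

For the image at infinity, M = D/f.
f = D/M = 30/2.14 = 14.019 cm.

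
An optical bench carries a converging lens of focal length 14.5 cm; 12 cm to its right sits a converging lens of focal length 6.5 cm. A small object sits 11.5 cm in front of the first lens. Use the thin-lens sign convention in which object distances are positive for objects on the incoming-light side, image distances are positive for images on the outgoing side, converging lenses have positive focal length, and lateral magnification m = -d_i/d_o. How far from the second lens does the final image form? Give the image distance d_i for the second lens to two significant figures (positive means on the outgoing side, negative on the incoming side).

Lens 1: 1/d_i1 = 1/f_1 - 1/d_o1 = 1/14.5 - 1/11.5 = -0.01799 cm^-1, so d_i1 = -55.583 cm.
The intermediate image is virtual, 55.583 cm to the left of lens 1, so d_o2 = L - d_i1 = 12 - (-55.583) = 67.583 cm.
Lens 2: 1/d_i2 = 1/f_2 - 1/d_o2 = 1/6.5 - 1/(67.583) = 0.13905 cm^-1, so d_i2 = 7.192 cm.

7.2 cm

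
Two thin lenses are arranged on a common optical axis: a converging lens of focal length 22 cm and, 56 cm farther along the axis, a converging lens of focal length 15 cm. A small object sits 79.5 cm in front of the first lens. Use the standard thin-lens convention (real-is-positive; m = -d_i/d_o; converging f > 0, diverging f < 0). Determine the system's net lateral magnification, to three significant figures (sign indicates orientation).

0.542

First lens: d_i1 = 1/(1/22 - 1/79.5) = 30.417 cm.
m_1 = -(30.417)/79.5 = -0.3826.
The intermediate image is 30.417 cm to the right of lens 1, so d_o2 = L - d_i1 = 56 - 30.417 = 25.583 cm.
Second lens: d_i2 = 1/(1/15 - 1/(25.583)) = 36.261 cm.
m_2 = -(36.261)/(25.583) = -1.4174.
Overall magnification: m = m_1 m_2 = 0.5423.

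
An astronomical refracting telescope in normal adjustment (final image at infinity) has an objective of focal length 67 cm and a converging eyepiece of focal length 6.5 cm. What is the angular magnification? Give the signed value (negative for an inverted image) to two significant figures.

-10

M = -f_obj/f_eye = -67/(6.5) = -10.308.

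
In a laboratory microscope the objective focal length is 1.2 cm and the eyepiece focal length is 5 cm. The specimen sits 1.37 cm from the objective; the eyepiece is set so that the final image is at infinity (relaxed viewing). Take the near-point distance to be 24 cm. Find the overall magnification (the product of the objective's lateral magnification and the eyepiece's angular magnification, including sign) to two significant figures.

Objective: 1/d_i = 1/f_obj - 1/d_o = 1/1.2 - 1/1.37 = 0.10341 cm^-1, so d_i = 9.671 cm.
m_obj = -d_i/d_o = -9.671/1.37 = -7.059.
Eyepiece angular magnification (image at infinity): M_eye = D/f_e = 24/5 = 4.800.
Overall M = m_obj x M_eye = (-7.059)(4.800) = -33.88.

-34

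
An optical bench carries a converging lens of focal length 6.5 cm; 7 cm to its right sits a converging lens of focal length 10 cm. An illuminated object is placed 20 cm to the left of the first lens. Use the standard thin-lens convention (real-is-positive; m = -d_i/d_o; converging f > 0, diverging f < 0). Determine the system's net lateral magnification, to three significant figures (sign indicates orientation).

Lens 1: 1/d_i1 = 1/f_1 - 1/d_o1 = 1/6.5 - 1/20 = 0.10385 cm^-1, so d_i1 = 9.630 cm.
m_1 = -(9.630)/20 = -0.4815.
This image would form 9.630 cm past lens 1, i.e. 2.630 cm beyond lens 2, so it is a virtual object for lens 2: d_o2 = 7 - 9.630 = -2.630 cm.
Lens 2: 1/d_i2 = 1/f_2 - 1/d_o2 = 1/10 - 1/(-2.630) = 0.48028 cm^-1, so d_i2 = 2.082 cm.
m_2 = -(2.082)/(-2.630) = 0.7918.
Total m = m_1 x m_2 = (-0.4815)(0.7918) = -0.3812.

-0.381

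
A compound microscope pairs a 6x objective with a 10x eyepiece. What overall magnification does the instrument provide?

The overall magnification of a compound microscope is the product of the objective and eyepiece magnifications:
M = M_obj x M_eye = 6 x 10 = 60.

60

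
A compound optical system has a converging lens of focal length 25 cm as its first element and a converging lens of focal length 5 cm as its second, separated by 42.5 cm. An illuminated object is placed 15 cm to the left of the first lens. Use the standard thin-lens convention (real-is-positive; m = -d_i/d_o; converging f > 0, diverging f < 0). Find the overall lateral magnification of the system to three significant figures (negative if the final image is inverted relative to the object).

Applying the thin-lens equation to the first lens, 1/25 = 1/15 + 1/d_i1, which gives d_i1 = -37.500 cm.
Its lateral magnification is m_1 = -d_i1/d_o1 = -(-37.500)/15 = 2.5000.
The intermediate image is virtual, 37.500 cm to the left of lens 1, so d_o2 = L - d_i1 = 42.5 - (-37.500) = 80.000 cm.
Applying the thin-lens equation again with f_2 = 5 cm and d_o2 = 80.000 cm gives d_i2 = 5.333 cm.
m_2 = -(5.333)/(80.000) = -0.0667.
Total m = m_1 x m_2 = (2.5000)(-0.0667) = -0.1667.

-0.167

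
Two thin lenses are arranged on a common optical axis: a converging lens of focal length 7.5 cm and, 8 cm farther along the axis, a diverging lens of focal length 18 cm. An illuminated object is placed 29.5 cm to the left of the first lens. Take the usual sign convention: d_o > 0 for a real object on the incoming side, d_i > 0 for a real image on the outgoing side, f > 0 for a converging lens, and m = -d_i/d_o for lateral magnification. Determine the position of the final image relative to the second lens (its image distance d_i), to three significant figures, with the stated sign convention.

2.32 cm

First lens: d_i1 = 1/(1/7.5 - 1/29.5) = 10.057 cm.
This image would form 10.057 cm past lens 1, i.e. 2.057 cm beyond lens 2, so it is a virtual object for lens 2: d_o2 = 8 - 10.057 = -2.057 cm.
Second lens: d_i2 = 1/(1/(-18) - 1/(-2.057)) = 2.322 cm.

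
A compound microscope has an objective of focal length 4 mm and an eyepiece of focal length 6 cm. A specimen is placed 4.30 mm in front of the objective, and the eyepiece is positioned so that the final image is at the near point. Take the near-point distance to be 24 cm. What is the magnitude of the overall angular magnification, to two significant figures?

Convert to cm: f_obj = 4 mm = 0.4 cm; d_o = 4.30 mm = 0.43 cm.
Objective: 1/d_i = 1/f_obj - 1/d_o = 1/0.4 - 1/0.43 = 0.17442 cm^-1, so d_i = 5.733 cm.
m_obj = -d_i/d_o = -5.733/0.43 = -13.333.
Eyepiece angular magnification (image at near point): M_eye = 1 + D/f_e = 1 + 24/6 = 5.000.
Overall M = m_obj x M_eye = (-13.333)(5.000) = -66.67.
|M| = 66.67.

67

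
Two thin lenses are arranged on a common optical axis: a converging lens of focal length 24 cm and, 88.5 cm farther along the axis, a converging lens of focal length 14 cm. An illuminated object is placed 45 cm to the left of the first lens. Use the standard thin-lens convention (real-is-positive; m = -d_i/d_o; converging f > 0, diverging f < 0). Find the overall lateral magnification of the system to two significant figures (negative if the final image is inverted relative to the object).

0.69

First lens: d_i1 = 1/(1/24 - 1/45) = 51.429 cm.
m_1 = -(51.429)/45 = -1.1429.
That image sits 37.071 cm in front of the second lens, so d_o2 = 37.071 cm.
Second lens: d_i2 = 1/(1/14 - 1/(37.071)) = 22.495 cm.
m_2 = -(22.495)/(37.071) = -0.6068.
The system's lateral magnification is m_1 m_2 = (-1.1429)(-0.6068) = 0.6935.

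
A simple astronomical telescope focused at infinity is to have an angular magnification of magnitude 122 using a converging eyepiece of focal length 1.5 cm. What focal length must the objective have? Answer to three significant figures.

|M| = f_obj/|f_eye|, so f_obj = |M| x |f_eye| = 122.0 x 1.5 = 183.000 cm.

183 cm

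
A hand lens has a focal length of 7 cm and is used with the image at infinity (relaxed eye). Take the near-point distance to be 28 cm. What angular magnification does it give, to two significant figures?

4.0

M = D/f = 28/7 = 4.000.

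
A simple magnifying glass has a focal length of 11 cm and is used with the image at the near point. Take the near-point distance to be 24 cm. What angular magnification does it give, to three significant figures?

3.18

M = 1 + D/f = 1 + 24/11 = 3.182.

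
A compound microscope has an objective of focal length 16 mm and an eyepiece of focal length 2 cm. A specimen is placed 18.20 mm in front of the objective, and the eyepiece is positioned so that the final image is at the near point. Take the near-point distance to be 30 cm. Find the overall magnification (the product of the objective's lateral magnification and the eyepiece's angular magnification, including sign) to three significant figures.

Convert to cm: f_obj = 16 mm = 1.6 cm; d_o = 18.20 mm = 1.82 cm.
Objective: 1/d_i = 1/f_obj - 1/d_o = 1/1.6 - 1/1.82 = 0.07555 cm^-1, so d_i = 13.236 cm.
m_obj = -d_i/d_o = -13.236/1.82 = -7.273.
Eyepiece angular magnification (image at near point): M_eye = 1 + D/f_e = 1 + 30/2 = 16.000.
Overall M = m_obj x M_eye = (-7.273)(16.000) = -116.36.

-116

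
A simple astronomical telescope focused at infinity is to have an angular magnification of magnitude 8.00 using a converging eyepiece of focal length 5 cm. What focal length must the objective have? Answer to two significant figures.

|M| = f_obj/|f_eye|, so f_obj = |M| x |f_eye| = 8.0 x 5 = 40.000 cm.

40 cm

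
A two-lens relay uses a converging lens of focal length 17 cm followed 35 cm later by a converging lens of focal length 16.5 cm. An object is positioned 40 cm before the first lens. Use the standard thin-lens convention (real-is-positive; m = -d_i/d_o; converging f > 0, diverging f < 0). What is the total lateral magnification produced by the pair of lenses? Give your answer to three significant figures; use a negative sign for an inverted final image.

Lens 1: 1/d_i1 = 1/f_1 - 1/d_o1 = 1/17 - 1/40 = 0.03382 cm^-1, so d_i1 = 29.565 cm.
m_1 = -(29.565)/40 = -0.7391.
That image sits 5.435 cm in front of the second lens, so d_o2 = 5.435 cm.
Lens 2: 1/d_i2 = 1/f_2 - 1/d_o2 = 1/16.5 - 1/(5.435) = -0.12339 cm^-1, so d_i2 = -8.104 cm.
m_2 = -(-8.104)/(5.435) = 1.4912.
The system's lateral magnification is m_1 m_2 = (-0.7391)(1.4912) = -1.1022.

-1.10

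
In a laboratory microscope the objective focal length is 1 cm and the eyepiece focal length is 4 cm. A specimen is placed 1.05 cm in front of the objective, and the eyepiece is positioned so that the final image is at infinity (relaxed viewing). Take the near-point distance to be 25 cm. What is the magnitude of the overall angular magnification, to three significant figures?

Objective: 1/d_i = 1/f_obj - 1/d_o = 1/1 - 1/1.05 = 0.04762 cm^-1, so d_i = 21.000 cm.
m_obj = -d_i/d_o = -21.000/1.05 = -20.000.
Eyepiece angular magnification (image at infinity): M_eye = D/f_e = 25/4 = 6.250.
Overall M = m_obj x M_eye = (-20.000)(6.250) = -125.00.
|M| = 125.00.

125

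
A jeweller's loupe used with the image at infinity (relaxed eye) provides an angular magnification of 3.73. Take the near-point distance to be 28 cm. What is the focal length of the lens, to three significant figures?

7.51 cm

For the image at infinity, M = D/f.
f = D/M = 28/3.73 = 7.507 cm.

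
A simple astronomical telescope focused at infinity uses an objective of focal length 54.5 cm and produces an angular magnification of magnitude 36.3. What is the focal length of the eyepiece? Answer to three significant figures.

1.50 cm

|M| = f_obj/f_eye, so f_eye = f_obj/|M| = 54.5/36.3 = 1.501 cm.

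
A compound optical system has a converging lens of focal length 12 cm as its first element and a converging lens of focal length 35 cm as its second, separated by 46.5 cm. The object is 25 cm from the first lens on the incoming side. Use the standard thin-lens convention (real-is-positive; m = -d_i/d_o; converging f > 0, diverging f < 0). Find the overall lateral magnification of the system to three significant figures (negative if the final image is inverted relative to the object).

Applying the thin-lens equation to the first lens, 1/12 = 1/25 + 1/d_i1, which gives d_i1 = 23.077 cm.
Its lateral magnification is m_1 = -d_i1/d_o1 = -(23.077)/25 = -0.9231.
Object distance for lens 2: d_o2 = 46.5 - 23.077 = 23.423 cm.
Applying the thin-lens equation again with f_2 = 35 cm and d_o2 = 23.423 cm gives d_i2 = -70.814 cm.
m_2 = -(-70.814)/(23.423) = 3.0233.
Total m = m_1 x m_2 = (-0.9231)(3.0233) = -2.7907.

-2.79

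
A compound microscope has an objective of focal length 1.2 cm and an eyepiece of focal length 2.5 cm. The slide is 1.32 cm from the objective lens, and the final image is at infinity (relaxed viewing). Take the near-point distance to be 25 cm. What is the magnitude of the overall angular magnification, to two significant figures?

Objective: 1/d_i = 1/f_obj - 1/d_o = 1/1.2 - 1/1.32 = 0.07576 cm^-1, so d_i = 13.200 cm.
m_obj = -d_i/d_o = -13.200/1.32 = -10.000.
Eyepiece angular magnification (image at infinity): M_eye = D/f_e = 25/2.5 = 10.000.
Overall M = m_obj x M_eye = (-10.000)(10.000) = -100.00.
|M| = 100.00.

100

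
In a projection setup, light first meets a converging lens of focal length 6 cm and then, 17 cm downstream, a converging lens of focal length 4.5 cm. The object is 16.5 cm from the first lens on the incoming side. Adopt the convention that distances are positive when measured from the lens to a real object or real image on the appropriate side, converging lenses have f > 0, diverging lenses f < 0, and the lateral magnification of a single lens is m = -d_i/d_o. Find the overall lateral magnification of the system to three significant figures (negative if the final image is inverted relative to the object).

First lens: d_i1 = 1/(1/6 - 1/16.5) = 9.429 cm.
m_1 = -(9.429)/16.5 = -0.5714.
That image sits 7.571 cm in front of the second lens, so d_o2 = 7.571 cm.
Second lens: d_i2 = 1/(1/4.5 - 1/(7.571)) = 11.093 cm.
m_2 = -(11.093)/(7.571) = -1.4651.
The system's lateral magnification is m_1 m_2 = (-0.5714)(-1.4651) = 0.8372.

0.837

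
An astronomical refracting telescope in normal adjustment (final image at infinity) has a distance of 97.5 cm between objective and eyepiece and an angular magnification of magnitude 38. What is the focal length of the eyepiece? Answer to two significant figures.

In normal adjustment the tube length equals f_obj + f_eye and |M| = f_obj/f_eye.
So f_obj = 38 f_eye and 38 f_eye + f_eye = 97.5 cm, giving f_eye = 97.5/39 = 2.500 cm and f_obj = 95.000 cm.

2.5 cm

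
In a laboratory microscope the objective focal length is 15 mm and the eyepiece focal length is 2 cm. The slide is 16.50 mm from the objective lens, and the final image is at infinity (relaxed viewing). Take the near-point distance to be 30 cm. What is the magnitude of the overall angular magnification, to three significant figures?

150

Convert to cm: f_obj = 15 mm = 1.5 cm; d_o = 16.50 mm = 1.65 cm.
Objective: 1/d_i = 1/f_obj - 1/d_o = 1/1.5 - 1/1.65 = 0.06061 cm^-1, so d_i = 16.500 cm.
m_obj = -d_i/d_o = -16.500/1.65 = -10.000.
Eyepiece angular magnification (image at infinity): M_eye = D/f_e = 30/2 = 15.000.
Overall M = m_obj x M_eye = (-10.000)(15.000) = -150.00.
|M| = 150.00.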